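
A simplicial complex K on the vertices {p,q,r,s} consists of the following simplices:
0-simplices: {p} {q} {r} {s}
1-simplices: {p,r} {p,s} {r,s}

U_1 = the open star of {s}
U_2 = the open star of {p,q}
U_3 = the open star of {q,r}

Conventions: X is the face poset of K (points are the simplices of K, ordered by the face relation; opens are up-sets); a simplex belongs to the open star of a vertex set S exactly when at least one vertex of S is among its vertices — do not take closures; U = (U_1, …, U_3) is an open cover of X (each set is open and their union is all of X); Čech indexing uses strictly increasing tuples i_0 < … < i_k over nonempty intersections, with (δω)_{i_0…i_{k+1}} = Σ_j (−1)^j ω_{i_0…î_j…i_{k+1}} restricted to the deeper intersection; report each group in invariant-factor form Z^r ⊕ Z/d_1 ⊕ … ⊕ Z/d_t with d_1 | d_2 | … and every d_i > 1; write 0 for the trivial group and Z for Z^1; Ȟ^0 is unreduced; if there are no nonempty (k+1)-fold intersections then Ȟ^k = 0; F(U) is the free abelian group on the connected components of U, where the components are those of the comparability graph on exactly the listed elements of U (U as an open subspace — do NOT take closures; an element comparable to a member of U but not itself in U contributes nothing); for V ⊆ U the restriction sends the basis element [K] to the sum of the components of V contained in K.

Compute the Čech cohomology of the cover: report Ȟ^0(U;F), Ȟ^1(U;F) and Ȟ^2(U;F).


Ȟ^0 ≅ Z^2; Ȟ^1 ≅ Z; Ȟ^2 ≅ 0

nonempty overlaps:
  U1={{s},{p,s},{r,s}} U2={{p},{q},{p,r},{p,s}} U3={{q},{r},{p,r},{r,s}}
  U12={{p,s}} U13={{r,s}} U23={{q},{p,r}}
components per intersection:
  U1: {{s},{p,s},{r,s}}
  U2: {{p},{p,r},{p,s}} {{q}}
  U3: {{q}} {{r},{p,r},{r,s}}
  U12: {{p,s}}
  U13: {{r,s}}
  U23: {{q}} {{p,r}}
C dims 5,4; δ0: rk 3, SNF 1^3
degree 0: 5−3−0 = 2 → Ȟ^0 ≅ Z^2
degree 1: 4−0−3 = 1 → Ȟ^1 ≅ Z
degree 2: 0−0−0 = 0 → Ȟ^2 ≅ 0


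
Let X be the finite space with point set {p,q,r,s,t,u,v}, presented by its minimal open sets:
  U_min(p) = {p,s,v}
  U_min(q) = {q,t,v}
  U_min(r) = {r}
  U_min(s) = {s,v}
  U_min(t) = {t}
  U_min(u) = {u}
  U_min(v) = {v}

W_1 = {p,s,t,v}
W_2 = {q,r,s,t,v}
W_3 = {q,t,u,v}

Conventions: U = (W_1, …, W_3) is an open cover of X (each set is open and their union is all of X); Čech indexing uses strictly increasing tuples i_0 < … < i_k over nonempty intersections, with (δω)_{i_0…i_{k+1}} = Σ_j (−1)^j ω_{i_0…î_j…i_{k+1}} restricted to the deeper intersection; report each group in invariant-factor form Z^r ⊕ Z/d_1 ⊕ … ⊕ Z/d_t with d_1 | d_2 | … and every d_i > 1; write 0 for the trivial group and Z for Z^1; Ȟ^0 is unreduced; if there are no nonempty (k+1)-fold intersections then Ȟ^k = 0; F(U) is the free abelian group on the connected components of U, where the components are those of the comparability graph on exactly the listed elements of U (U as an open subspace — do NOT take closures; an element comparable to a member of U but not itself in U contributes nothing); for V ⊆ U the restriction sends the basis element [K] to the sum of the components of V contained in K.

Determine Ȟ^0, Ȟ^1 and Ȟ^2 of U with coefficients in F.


Ȟ^0 ≅ Z^3, Ȟ^1 ≅ 0, Ȟ^2 ≅ 0

cover nerve:
  W12={s,t,v} W13={t,v} W23={q,t,v}
  W123={t,v}
components per intersection:
  W1: {p,s,v} {t}
  W2: {q,s,t,v} {r}
  W3: {q,t,v} {u}
  W12: {s,v} {t}
  W13: {t} {v}
  W23: {q,t,v}
  W123: {t} {v}
C dims 6,5,2; δ0: rk 3, SNF 1^3; δ1: rk 2, SNF 1^2
Ȟ^0: (6−3)−0=3 ⇒ Z^3
Ȟ^1: (5−2)−3=0 ⇒ 0
Ȟ^2: (2−0)−2=0 ⇒ 0


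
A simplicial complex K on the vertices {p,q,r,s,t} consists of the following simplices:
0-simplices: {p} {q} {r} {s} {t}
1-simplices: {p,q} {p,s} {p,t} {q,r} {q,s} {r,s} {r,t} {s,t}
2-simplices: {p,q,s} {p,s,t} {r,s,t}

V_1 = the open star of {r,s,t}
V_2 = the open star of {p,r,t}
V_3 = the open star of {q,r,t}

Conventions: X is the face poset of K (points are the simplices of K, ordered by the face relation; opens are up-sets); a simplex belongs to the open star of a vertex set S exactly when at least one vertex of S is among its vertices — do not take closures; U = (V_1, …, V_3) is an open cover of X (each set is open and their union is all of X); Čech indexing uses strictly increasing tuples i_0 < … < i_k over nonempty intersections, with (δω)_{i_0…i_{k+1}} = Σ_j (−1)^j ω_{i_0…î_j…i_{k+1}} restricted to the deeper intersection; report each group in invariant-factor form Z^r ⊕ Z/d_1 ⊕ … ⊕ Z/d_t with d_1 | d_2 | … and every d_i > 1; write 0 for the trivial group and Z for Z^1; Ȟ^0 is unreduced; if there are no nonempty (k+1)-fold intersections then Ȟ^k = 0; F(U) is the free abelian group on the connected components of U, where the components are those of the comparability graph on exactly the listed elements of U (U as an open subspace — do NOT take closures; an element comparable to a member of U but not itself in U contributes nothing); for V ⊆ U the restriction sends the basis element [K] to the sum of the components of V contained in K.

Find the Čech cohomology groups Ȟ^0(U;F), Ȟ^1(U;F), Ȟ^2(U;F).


Ȟ^0(U;F) ≅ Z, Ȟ^1(U;F) ≅ Z, Ȟ^2(U;F) ≅ 0

nerve simplices:
  V1={{r},{s},{t},{p,s},{p,t},{q,r},{q,s},{r,s},{r,t},{s,t},{p,q,s},{p,s,t},{r,s,t}} V2={{p},{r},{t},{p,q},{p,s},{p,t},{q,r},{r,s},{r,t},{s,t},{p,q,s},{p,s,t},{r,s,t}} V3={{q},{r},{t},{p,q},{p,t},{q,r},{q,s},{r,s},{r,t},{s,t},{p,q,s},{p,s,t},{r,s,t}}
  V12={{r},{t},{p,s},{p,t},{q,r},{r,s},{r,t},{s,t},{p,q,s},{p,s,t},{r,s,t}} V13={{r},{t},{p,t},{q,r},{q,s},{r,s},{r,t},{s,t},{p,q,s},{p,s,t},{r,s,t}} V23={{r},{t},{p,q},{p,t},{q,r},{r,s},{r,t},{s,t},{p,q,s},{p,s,t},{r,s,t}}
  V123={{r},{t},{p,t},{q,r},{r,s},{r,t},{s,t},{p,q,s},{p,s,t},{r,s,t}}
components per intersection:
  V1: {{r},{s},{t},{p,s},{p,t},{q,r},{q,s},{r,s},{r,t},{s,t},{p,q,s},{p,s,t},{r,s,t}}
  V2: {{p},{r},{t},{p,q},{p,s},{p,t},{q,r},{r,s},{r,t},{s,t},{p,q,s},{p,s,t},{r,s,t}}
  V3: {{q},{r},{t},{p,q},{p,t},{q,r},{q,s},{r,s},{r,t},{s,t},{p,q,s},{p,s,t},{r,s,t}}
  V12: {{r},{t},{p,s},{p,t},{q,r},{r,s},{r,t},{s,t},{p,q,s},{p,s,t},{r,s,t}}
  V13: {{r},{t},{p,t},{q,r},{r,s},{r,t},{s,t},{p,s,t},{r,s,t}} {{q,s},{p,q,s}}
  V23: {{r},{t},{p,t},{q,r},{r,s},{r,t},{s,t},{p,s,t},{r,s,t}} {{p,q},{p,q,s}}
  V123: {{r},{t},{p,t},{q,r},{r,s},{r,t},{s,t},{p,s,t},{r,s,t}} {{p,q,s}}
C dims 3,5,2; δ0: rk 2, SNF 1^2; δ1: rk 2, SNF 1^2
degree 0: 3−2−0 = 1 → Ȟ^0 ≅ Z
degree 1: 5−2−2 = 1 → Ȟ^1 ≅ Z
degree 2: 2−0−2 = 0 → Ȟ^2 ≅ 0


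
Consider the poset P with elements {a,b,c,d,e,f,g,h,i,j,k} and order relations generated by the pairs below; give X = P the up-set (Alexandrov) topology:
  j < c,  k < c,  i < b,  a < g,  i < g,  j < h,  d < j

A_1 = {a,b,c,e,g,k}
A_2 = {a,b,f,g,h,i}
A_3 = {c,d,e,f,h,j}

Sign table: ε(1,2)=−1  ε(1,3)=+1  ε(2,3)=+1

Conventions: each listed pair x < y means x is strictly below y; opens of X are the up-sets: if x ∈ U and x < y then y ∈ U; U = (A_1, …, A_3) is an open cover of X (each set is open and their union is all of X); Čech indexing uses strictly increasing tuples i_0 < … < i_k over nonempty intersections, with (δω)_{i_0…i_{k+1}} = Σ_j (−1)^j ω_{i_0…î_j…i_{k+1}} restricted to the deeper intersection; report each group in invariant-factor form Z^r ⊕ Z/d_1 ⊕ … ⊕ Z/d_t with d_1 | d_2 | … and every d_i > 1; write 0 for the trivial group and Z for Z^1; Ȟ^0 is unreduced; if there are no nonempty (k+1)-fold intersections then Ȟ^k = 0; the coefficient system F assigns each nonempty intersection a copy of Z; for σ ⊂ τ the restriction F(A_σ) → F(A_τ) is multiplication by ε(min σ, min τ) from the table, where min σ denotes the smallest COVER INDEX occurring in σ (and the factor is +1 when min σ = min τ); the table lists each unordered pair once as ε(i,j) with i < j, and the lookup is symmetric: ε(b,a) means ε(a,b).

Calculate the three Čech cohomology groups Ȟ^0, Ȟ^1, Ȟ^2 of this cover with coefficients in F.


Ȟ^0 ≅ 0,  Ȟ^1 ≅ Z/2,  Ȟ^2 ≅ 0

nerve of the cover:
  A12={a,b,g} A13={c,e} A23={f,h}
C dims 3,3; δ0: rk 3, SNF 1^2·2
Ȟ^0 = (3 − 3) − 0 = 0, so Ȟ^0 ≅ 0
Ȟ^1 = (3 − 0) − 3 = 0 plus torsion [2], so Ȟ^1 ≅ Z/2
Ȟ^2 = (0 − 0) − 0 = 0, so Ȟ^2 ≅ 0


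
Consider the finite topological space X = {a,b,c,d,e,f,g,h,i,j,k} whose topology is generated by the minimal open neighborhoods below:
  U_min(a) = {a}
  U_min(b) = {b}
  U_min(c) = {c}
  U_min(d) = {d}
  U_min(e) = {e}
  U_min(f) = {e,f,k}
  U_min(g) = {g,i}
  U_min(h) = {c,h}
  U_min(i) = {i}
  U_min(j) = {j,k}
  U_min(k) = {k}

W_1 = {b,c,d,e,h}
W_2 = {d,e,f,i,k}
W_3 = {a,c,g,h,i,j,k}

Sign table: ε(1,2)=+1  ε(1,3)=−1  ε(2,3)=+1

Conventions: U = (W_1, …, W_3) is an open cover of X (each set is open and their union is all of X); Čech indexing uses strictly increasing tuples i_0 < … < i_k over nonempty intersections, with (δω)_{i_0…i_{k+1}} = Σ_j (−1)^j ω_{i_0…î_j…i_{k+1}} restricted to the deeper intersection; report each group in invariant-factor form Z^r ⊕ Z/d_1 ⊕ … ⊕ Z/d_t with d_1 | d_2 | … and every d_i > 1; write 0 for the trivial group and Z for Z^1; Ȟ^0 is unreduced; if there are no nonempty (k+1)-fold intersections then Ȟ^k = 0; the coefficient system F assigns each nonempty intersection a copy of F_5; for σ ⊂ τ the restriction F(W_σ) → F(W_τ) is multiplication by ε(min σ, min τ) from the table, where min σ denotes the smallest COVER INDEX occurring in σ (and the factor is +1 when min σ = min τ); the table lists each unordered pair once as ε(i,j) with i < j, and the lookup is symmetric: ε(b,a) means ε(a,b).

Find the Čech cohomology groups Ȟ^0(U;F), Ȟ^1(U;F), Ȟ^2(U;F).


cover nerve:
  W12={d,e} W13={c,h} W23={i,k}
C dims 3,3; δ0: rk_F5 3
Ȟ^0: (3−3)−0=0 ⇒ 0
Ȟ^1: (3−0)−3=0 ⇒ 0
Ȟ^2: (0−0)−0=0 ⇒ 0

Ȟ^0(U;F) ≅ 0; Ȟ^1(U;F) ≅ 0; Ȟ^2(U;F) ≅ 0


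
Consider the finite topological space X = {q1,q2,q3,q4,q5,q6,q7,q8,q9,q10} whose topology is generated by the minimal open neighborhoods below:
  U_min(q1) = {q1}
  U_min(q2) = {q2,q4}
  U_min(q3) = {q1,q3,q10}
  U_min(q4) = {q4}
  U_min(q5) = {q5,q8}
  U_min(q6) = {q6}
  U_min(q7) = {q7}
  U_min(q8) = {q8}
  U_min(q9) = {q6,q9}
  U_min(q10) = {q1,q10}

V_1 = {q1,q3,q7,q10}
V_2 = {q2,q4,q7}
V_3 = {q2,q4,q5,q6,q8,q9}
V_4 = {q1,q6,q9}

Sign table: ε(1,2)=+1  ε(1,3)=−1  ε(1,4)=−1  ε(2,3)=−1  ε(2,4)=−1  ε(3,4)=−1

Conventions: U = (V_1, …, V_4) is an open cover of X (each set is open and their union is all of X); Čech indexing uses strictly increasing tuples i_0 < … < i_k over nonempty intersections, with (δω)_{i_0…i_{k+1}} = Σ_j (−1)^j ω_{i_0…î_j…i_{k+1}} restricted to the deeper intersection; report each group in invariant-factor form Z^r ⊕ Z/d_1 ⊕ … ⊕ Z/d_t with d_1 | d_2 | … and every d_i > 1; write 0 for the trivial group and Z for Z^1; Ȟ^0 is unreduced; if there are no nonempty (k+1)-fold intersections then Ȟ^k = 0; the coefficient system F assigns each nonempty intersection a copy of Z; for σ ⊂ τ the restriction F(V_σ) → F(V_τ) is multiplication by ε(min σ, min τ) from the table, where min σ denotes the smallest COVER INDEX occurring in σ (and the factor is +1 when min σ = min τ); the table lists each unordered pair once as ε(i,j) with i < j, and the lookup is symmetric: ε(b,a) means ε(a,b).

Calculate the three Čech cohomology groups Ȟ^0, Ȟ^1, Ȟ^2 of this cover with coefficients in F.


Ȟ^0 = 0,  Ȟ^1 = Z/2,  Ȟ^2 = 0

nonempty overlaps:
  V12={q7} V14={q1} V23={q2,q4} V34={q6,q9}
C dims 4,4; δ0: rk 4, SNF 1^3·2
degree 0: 4−4−0 = 0 → Ȟ^0 ≅ 0
degree 1: 4−0−4 = 0 plus torsion [2] → Ȟ^1 ≅ Z/2
degree 2: 0−0−0 = 0 → Ȟ^2 ≅ 0


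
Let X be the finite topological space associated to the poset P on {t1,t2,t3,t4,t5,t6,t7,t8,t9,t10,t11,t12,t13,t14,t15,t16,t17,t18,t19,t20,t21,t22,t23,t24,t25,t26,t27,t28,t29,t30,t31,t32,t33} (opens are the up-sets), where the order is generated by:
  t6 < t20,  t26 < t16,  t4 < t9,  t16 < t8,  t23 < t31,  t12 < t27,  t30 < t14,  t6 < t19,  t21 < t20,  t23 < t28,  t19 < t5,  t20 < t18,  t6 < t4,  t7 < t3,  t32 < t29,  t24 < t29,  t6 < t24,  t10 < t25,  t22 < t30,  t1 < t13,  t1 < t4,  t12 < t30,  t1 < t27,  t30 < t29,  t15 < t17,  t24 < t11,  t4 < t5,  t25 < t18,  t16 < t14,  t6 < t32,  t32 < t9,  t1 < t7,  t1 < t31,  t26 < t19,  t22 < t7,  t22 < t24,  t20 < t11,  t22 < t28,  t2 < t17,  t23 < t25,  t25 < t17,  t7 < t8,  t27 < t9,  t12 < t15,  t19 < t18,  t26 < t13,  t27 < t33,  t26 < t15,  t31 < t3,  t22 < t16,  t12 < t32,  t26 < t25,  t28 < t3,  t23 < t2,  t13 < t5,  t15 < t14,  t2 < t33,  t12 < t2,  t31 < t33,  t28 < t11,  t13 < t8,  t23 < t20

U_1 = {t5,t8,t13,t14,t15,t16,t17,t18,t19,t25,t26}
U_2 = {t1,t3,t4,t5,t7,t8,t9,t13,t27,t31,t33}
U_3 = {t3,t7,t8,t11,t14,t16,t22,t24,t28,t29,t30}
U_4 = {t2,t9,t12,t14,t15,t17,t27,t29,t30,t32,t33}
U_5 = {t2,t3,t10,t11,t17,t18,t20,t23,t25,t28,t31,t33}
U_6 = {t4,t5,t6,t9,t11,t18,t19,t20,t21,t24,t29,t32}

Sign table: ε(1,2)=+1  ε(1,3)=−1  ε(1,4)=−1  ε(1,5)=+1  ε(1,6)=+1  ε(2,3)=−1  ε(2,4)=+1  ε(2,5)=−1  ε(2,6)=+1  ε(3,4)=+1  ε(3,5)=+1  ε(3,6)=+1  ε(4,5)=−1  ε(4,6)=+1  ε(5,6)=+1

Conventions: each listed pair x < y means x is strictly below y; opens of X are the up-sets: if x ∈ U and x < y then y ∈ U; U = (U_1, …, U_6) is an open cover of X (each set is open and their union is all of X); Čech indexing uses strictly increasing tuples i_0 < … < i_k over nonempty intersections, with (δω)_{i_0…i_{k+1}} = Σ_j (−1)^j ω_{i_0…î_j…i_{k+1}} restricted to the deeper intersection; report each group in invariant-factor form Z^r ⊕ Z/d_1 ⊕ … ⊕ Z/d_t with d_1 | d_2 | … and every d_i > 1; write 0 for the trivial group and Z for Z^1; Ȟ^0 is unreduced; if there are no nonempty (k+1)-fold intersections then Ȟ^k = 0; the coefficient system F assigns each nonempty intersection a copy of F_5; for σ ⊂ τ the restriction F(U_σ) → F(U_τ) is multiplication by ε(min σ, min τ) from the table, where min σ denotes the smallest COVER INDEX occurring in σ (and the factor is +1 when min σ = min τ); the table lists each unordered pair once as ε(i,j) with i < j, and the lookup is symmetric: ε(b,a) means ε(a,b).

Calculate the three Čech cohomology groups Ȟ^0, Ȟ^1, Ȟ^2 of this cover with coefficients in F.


Ȟ^0(U;F) ≅ 0; Ȟ^1(U;F) ≅ 0; Ȟ^2(U;F) ≅ Z/5

cover nerve:
  U12={t5,t8,t13} U13={t8,t14,t16} U14={t14,t15,t17} U15={t17,t18,t25} U16={t5,t18,t19} U23={t3,t7,t8} U24={t9,t27,t33} U25={t3,t31,t33} U26={t4,t5,t9} U34={t14,t29,t30} U35={t3,t11,t28} U36={t11,t24,t29} U45={t2,t17,t33} U46={t9,t29,t32} U56={t11,t18,t20}
  U123={t8} U126={t5} U134={t14} U145={t17} U156={t18} U235={t3} U245={t33} U246={t9} U346={t29} U356={t11}
C dims 6,15,10; δ0: rk_F5 6; δ1: rk_F5 9
Ȟ^0: (6−6)−0=0 ⇒ 0
Ȟ^1: (15−9)−6=0 ⇒ 0
Ȟ^2: (10−0)−9=1 ⇒ Z/5


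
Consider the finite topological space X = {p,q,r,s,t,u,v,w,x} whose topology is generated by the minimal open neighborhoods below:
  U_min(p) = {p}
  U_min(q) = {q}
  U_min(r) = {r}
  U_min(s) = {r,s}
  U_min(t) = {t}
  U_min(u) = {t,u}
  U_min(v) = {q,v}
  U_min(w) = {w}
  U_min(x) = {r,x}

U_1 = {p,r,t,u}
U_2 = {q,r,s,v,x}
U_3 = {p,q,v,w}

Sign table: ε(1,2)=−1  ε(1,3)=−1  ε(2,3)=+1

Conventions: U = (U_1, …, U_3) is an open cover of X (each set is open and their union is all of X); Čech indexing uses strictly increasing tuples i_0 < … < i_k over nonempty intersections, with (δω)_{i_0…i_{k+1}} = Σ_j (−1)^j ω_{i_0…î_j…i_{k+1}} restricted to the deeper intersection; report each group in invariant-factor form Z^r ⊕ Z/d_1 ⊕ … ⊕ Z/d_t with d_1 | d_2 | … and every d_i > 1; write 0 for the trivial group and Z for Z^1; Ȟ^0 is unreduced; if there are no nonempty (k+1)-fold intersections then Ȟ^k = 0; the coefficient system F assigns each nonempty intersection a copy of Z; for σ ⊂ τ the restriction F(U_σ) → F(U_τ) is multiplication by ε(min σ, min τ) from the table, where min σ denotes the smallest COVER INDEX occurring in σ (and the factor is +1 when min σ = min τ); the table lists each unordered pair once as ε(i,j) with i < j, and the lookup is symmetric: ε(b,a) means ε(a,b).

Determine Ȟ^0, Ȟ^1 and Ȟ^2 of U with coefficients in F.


nerve simplices:
  U12={r} U13={p} U23={q,v}
C dims 3,3; δ0: rk 2, SNF 1^2
degree 0: 3−2−0 = 1 → Ȟ^0 ≅ Z
degree 1: 3−0−2 = 1 → Ȟ^1 ≅ Z
degree 2: 0−0−0 = 0 → Ȟ^2 ≅ 0

Ȟ^0(U;F) ≅ Z, Ȟ^1(U;F) ≅ Z and Ȟ^2(U;F) ≅ 0


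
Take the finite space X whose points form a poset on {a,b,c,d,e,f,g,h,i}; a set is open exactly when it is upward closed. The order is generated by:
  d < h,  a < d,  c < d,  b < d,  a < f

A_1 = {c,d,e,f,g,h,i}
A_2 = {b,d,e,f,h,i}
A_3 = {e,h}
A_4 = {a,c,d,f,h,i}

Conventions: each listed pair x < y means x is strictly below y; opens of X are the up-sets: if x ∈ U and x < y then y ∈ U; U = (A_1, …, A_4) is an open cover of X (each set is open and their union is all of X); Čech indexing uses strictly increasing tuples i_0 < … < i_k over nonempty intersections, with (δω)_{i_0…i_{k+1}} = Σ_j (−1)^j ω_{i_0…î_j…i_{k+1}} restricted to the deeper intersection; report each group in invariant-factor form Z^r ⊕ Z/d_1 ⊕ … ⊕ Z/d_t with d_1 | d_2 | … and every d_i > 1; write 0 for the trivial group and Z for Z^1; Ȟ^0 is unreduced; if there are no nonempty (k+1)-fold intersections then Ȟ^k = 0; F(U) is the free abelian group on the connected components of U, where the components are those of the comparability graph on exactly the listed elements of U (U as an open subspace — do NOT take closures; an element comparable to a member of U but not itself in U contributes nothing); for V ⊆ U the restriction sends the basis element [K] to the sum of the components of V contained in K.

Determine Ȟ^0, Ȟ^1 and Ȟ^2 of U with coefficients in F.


nerve simplices:
  A12={d,e,f,h,i} A13={e,h} A14={c,d,f,h,i} A23={e,h} A24={d,f,h,i} A34={h}
  A123={e,h} A124={d,f,h,i} A134={h} A234={h}
  A1234={h}
components per intersection:
  A1: {c,d,h} {e} {f} {g} {i}
  A2: {b,d,h} {e} {f} {i}
  A3: {e} {h}
  A4: {a,c,d,f,h} {i}
  A12: {d,h} {e} {f} {i}
  A13: {e} {h}
  A14: {c,d,h} {f} {i}
  A23: {e} {h}
  A24: {d,h} {f} {i}
  A34: {h}
  A123: {e} {h}
  A124: {d,h} {f} {i}
  A134: {h}
  A234: {h}
  A1234: {h}
C dims 13,15,7,1; δ0: rk 9, SNF 1^9; δ1: rk 6, SNF 1^6; δ2: rk 1, SNF 1^1
degree 0: 13−9−0 = 4 → Ȟ^0 ≅ Z^4
degree 1: 15−6−9 = 0 → Ȟ^1 ≅ 0
degree 2: 7−1−6 = 0 → Ȟ^2 ≅ 0

Ȟ^0(U;F) ≅ Z^4; Ȟ^1(U;F) ≅ 0; Ȟ^2(U;F) ≅ 0


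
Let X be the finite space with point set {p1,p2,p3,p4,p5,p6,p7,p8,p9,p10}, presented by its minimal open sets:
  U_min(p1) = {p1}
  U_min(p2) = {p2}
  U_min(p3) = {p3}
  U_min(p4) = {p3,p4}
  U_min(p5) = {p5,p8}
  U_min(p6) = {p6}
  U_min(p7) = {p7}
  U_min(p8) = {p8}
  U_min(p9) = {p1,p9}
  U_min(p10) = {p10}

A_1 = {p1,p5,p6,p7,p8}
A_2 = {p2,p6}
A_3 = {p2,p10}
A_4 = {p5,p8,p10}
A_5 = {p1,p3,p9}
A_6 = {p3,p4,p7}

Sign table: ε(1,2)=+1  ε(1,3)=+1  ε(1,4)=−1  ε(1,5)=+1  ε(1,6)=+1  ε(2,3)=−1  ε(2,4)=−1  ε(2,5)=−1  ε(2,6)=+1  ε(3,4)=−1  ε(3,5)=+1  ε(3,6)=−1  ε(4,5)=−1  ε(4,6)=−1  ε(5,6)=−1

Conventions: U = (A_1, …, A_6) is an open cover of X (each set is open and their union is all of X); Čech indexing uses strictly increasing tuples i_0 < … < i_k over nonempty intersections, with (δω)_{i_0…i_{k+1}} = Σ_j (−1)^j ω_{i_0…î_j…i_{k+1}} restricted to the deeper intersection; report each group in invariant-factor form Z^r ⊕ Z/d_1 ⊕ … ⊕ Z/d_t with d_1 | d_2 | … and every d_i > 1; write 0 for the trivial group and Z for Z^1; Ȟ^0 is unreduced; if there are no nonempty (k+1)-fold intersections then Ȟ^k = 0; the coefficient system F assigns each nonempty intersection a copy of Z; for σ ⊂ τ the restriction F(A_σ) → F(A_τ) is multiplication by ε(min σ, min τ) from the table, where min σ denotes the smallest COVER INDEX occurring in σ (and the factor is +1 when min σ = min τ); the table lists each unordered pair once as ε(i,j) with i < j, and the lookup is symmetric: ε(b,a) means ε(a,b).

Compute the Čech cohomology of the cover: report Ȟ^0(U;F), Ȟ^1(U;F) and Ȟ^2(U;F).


Ȟ^0 ≅ 0, Ȟ^1 ≅ Z ⊕ Z/2, Ȟ^2 ≅ 0

intersection data:
  A12={p6} A14={p5,p8} A15={p1} A16={p7} A23={p2} A34={p10} A56={p3}
C dims 6,7; δ0: rk 6, SNF 1^5·2
Ȟ^0 = (6 − 6) − 0 = 0, so Ȟ^0 ≅ 0
Ȟ^1 = (7 − 0) − 6 = 1 plus torsion [2], so Ȟ^1 ≅ Z ⊕ Z/2
Ȟ^2 = (0 − 0) − 0 = 0, so Ȟ^2 ≅ 0


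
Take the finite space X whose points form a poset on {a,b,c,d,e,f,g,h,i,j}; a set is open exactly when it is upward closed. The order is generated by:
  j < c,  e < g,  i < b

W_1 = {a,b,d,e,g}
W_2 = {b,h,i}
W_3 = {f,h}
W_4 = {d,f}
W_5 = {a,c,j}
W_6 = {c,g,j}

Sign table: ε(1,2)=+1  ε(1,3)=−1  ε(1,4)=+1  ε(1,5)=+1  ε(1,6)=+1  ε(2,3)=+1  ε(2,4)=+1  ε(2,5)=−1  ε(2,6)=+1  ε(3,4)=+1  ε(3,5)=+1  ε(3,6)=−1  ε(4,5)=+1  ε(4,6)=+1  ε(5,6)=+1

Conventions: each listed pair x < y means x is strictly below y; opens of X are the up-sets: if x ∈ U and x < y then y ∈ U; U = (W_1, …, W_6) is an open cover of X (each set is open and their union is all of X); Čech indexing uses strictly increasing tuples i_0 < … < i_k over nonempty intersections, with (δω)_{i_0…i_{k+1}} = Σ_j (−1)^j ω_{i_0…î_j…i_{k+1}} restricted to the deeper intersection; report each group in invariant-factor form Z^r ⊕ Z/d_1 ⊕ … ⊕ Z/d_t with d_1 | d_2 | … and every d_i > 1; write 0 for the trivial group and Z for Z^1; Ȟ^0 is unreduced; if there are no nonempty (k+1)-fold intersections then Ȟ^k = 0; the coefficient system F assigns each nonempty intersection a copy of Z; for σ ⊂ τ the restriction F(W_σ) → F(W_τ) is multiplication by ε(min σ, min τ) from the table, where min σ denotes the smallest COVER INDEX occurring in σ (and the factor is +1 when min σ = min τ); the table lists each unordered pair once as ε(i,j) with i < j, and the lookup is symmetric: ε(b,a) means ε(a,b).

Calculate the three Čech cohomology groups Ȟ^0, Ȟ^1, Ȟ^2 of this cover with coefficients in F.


Ȟ^0(U;F) ≅ Z, Ȟ^1(U;F) ≅ Z^2 and Ȟ^2(U;F) ≅ 0

intersection data:
  W12={b} W14={d} W15={a} W16={g} W23={h} W34={f} W56={c,j}
C dims 6,7; δ0: rk 5, SNF 1^5
Ȟ^0 = (6 − 5) − 0 = 1, so Ȟ^0 ≅ Z
Ȟ^1 = (7 − 0) − 5 = 2, so Ȟ^1 ≅ Z^2
Ȟ^2 = (0 − 0) − 0 = 0, so Ȟ^2 ≅ 0


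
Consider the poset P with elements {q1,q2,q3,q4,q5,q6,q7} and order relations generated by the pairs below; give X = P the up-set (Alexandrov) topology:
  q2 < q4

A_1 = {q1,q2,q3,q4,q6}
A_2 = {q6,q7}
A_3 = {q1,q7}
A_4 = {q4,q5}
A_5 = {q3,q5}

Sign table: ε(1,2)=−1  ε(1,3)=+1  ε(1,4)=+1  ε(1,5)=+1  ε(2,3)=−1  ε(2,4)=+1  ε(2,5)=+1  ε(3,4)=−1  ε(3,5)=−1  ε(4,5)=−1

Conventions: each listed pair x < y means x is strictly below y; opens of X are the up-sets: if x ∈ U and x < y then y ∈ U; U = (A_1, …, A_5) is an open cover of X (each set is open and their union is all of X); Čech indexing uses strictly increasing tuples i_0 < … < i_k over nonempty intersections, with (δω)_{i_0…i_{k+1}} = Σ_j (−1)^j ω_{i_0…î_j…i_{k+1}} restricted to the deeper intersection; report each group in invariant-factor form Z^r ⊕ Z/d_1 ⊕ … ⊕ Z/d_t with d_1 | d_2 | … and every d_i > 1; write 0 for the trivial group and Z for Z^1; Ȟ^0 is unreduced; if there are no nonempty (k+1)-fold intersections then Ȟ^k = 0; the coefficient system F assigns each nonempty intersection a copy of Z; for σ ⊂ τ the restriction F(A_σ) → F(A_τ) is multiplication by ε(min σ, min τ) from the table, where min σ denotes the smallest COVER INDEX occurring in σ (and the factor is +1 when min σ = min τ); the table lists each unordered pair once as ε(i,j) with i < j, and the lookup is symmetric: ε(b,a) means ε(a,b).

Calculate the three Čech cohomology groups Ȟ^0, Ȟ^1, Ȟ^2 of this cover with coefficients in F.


nerve simplices:
  A12={q6} A13={q1} A14={q4} A15={q3} A23={q7} A45={q5}
C dims 5,6; δ0: rk 5, SNF 1^4·2
degree 0: 5−5−0 = 0 → Ȟ^0 ≅ 0
degree 1: 6−0−5 = 1 plus torsion [2] → Ȟ^1 ≅ Z ⊕ Z/2
degree 2: 0−0−0 = 0 → Ȟ^2 ≅ 0

Ȟ^0(U;F) ≅ 0,  Ȟ^1(U;F) ≅ Z ⊕ Z/2,  Ȟ^2(U;F) ≅ 0


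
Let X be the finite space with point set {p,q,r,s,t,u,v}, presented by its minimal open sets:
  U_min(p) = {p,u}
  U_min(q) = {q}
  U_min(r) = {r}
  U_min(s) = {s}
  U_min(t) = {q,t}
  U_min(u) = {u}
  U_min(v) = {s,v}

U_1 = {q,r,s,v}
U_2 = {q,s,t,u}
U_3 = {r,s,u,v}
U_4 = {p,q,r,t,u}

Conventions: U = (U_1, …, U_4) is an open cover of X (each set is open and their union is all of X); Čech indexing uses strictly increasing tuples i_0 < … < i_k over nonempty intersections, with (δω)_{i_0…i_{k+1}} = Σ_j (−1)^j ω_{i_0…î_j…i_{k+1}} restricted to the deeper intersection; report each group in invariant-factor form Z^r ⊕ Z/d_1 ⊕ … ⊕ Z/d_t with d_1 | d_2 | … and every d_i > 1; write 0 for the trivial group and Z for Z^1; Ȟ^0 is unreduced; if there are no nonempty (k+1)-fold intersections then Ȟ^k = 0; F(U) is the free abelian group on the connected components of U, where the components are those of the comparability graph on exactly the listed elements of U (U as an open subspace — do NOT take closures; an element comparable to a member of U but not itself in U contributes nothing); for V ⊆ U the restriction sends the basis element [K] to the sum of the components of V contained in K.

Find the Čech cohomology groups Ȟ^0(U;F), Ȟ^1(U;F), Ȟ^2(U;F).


cover nerve:
  U12={q,s} U13={r,s,v} U14={q,r} U23={s,u} U24={q,t,u} U34={r,u}
  U123={s} U124={q} U134={r} U234={u}
components per intersection:
  U1: {q} {r} {s,v}
  U2: {q,t} {s} {u}
  U3: {r} {s,v} {u}
  U4: {p,u} {q,t} {r}
  U12: {q} {s}
  U13: {r} {s,v}
  U14: {q} {r}
  U23: {s} {u}
  U24: {q,t} {u}
  U34: {r} {u}
  U123: {s}
  U124: {q}
  U134: {r}
  U234: {u}
C dims 12,12,4; δ0: rk 8, SNF 1^8; δ1: rk 4, SNF 1^4
Ȟ^0: (12−8)−0=4 ⇒ Z^4
Ȟ^1: (12−4)−8=0 ⇒ 0
Ȟ^2: (4−0)−4=0 ⇒ 0

Ȟ^0(U;F) ≅ Z^4, Ȟ^1(U;F) ≅ 0, Ȟ^2(U;F) ≅ 0


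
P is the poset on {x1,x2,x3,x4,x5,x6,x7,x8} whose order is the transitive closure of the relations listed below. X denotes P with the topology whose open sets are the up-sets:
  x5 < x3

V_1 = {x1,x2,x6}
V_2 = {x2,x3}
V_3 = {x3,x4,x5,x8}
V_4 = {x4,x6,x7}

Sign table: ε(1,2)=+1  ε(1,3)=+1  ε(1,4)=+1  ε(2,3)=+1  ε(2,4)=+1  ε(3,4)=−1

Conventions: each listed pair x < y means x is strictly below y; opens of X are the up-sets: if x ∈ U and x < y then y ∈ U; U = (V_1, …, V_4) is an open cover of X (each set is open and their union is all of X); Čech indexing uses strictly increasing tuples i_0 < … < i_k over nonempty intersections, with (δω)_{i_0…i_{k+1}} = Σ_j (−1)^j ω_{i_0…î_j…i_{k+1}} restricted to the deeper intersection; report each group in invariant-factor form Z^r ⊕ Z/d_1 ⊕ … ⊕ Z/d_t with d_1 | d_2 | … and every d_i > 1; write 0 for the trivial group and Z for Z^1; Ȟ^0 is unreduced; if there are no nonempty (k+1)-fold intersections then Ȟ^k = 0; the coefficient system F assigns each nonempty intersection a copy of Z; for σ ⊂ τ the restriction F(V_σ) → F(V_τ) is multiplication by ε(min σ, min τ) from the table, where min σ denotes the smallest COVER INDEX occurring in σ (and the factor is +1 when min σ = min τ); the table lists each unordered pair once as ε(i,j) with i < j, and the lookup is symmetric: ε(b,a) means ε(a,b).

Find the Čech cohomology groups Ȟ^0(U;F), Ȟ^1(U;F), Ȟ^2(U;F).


cover nerve:
  V12={x2} V14={x6} V23={x3} V34={x4}
C dims 4,4; δ0: rk 4, SNF 1^3·2
Ȟ^0: (4−4)−0=0 ⇒ 0
Ȟ^1: (4−0)−4=0 plus torsion [2] ⇒ Z/2
Ȟ^2: (0−0)−0=0 ⇒ 0

Ȟ^0 = 0, Ȟ^1 = Z/2 and Ȟ^2 = 0


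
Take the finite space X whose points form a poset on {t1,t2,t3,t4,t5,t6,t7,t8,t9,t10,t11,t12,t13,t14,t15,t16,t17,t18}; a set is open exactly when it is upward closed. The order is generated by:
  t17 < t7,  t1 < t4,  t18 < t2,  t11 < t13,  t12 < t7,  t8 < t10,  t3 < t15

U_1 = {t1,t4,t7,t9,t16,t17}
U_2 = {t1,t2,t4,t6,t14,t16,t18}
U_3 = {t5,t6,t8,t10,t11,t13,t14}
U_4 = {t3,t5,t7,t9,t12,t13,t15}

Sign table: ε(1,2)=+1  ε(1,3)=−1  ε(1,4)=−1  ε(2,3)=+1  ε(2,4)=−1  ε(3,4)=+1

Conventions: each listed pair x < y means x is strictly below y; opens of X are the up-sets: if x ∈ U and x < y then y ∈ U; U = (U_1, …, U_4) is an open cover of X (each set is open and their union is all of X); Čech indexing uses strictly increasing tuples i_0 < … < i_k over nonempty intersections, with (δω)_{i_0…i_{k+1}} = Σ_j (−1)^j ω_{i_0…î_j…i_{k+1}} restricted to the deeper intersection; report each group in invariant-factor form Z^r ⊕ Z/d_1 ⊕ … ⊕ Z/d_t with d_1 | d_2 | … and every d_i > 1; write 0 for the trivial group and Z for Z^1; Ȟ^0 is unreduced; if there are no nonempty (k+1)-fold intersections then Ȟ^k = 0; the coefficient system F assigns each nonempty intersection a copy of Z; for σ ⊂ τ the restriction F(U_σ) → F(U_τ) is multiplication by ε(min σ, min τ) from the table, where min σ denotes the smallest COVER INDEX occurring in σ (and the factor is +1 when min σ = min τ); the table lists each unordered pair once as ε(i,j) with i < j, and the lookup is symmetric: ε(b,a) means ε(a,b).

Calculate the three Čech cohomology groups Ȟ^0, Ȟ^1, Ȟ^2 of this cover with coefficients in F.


Ȟ^0(U;F) ≅ 0; Ȟ^1(U;F) ≅ Z/2; Ȟ^2(U;F) ≅ 0

nonempty intersections:
  U12={t1,t4,t16} U14={t7,t9} U23={t6,t14} U34={t5,t13}
C dims 4,4; δ0: rk 4, SNF 1^3·2
Ȟ^0: (4−4)−0=0 ⇒ 0
Ȟ^1: (4−0)−4=0 plus torsion [2] ⇒ Z/2
Ȟ^2: (0−0)−0=0 ⇒ 0


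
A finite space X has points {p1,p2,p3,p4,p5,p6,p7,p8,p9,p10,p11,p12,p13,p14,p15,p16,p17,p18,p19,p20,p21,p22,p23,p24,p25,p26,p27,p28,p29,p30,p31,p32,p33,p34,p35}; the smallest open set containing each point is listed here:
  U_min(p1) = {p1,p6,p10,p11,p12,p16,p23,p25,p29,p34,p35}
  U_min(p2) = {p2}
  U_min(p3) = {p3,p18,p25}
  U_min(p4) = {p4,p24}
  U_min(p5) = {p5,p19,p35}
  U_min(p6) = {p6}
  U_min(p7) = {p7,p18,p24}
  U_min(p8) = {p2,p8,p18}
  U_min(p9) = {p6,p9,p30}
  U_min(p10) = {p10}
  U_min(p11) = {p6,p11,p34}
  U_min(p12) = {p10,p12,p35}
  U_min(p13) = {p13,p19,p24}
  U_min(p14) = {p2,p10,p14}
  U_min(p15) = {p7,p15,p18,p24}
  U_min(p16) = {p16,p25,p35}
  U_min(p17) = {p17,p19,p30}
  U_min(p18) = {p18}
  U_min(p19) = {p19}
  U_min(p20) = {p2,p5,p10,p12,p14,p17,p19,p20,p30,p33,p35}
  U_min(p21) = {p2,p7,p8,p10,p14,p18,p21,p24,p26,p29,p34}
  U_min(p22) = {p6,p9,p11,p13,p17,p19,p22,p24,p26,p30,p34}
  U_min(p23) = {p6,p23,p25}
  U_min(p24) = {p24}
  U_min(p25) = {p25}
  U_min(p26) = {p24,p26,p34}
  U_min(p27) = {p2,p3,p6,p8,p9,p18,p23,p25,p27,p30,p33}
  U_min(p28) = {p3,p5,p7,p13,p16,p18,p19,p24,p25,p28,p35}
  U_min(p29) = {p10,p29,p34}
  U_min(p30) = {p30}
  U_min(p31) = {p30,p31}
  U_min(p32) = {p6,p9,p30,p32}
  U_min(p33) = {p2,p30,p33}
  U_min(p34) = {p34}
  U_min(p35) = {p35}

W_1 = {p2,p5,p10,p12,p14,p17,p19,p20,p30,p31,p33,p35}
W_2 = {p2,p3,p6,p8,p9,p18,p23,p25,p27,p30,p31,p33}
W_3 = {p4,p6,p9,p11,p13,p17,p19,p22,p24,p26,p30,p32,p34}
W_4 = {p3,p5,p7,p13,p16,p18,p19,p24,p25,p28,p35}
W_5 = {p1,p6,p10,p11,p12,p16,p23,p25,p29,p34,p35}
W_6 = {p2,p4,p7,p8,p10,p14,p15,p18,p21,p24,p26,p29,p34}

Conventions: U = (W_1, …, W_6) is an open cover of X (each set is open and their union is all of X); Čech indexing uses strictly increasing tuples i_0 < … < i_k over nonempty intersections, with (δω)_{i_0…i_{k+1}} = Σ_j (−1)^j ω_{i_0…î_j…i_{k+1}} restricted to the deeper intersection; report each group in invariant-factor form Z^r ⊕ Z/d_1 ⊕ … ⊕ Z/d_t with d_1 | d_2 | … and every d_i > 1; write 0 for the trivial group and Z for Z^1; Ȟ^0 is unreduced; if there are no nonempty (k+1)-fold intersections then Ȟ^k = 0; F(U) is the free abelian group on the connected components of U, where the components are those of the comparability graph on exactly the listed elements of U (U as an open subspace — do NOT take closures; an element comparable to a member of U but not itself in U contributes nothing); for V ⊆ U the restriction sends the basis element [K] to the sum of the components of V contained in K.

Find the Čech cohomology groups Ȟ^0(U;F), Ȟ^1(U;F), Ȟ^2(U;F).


Ȟ^0 ≅ Z,  Ȟ^1 ≅ 0,  Ȟ^2 ≅ Z/2

cover nerve:
  W12={p2,p30,p31,p33} W13={p17,p19,p30} W14={p5,p19,p35} W15={p10,p12,p35} W16={p2,p10,p14} W23={p6,p9,p30} W24={p3,p18,p25} W25={p6,p23,p25} W26={p2,p8,p18} W34={p13,p19,p24} W35={p6,p11,p34} W36={p4,p24,p26,p34} W45={p16,p25,p35} W46={p7,p18,p24} W56={p10,p29,p34}
  W123={p30} W126={p2} W134={p19} W145={p35} W156={p10} W235={p6} W245={p25} W246={p18} W346={p24} W356={p34}
components per intersection:
  W1: {p2,p5,p10,p12,p14,p17,p19,p20,p30,p31,p33,p35}
  W2: {p2,p3,p6,p8,p9,p18,p23,p25,p27,p30,p31,p33}
  W3: {p4,p6,p9,p11,p13,p17,p19,p22,p24,p26,p30,p32,p34}
  W4: {p3,p5,p7,p13,p16,p18,p19,p24,p25,p28,p35}
  W5: {p1,p6,p10,p11,p12,p16,p23,p25,p29,p34,p35}
  W6: {p2,p4,p7,p8,p10,p14,p15,p18,p21,p24,p26,p29,p34}
  W12: {p2,p30,p31,p33}
  W13: {p17,p19,p30}
  W14: {p5,p19,p35}
  W15: {p10,p12,p35}
  W16: {p2,p10,p14}
  W23: {p6,p9,p30}
  W24: {p3,p18,p25}
  W25: {p6,p23,p25}
  W26: {p2,p8,p18}
  W34: {p13,p19,p24}
  W35: {p6,p11,p34}
  W36: {p4,p24,p26,p34}
  W45: {p16,p25,p35}
  W46: {p7,p18,p24}
  W56: {p10,p29,p34}
  W123: {p30}
  W126: {p2}
  W134: {p19}
  W145: {p35}
  W156: {p10}
  W235: {p6}
  W245: {p25}
  W246: {p18}
  W346: {p24}
  W356: {p34}
C dims 6,15,10; δ0: rk 5, SNF 1^5; δ1: rk 10, SNF 1^9·2
Ȟ^0: (6−5)−0=1 ⇒ Z
Ȟ^1: (15−10)−5=0 ⇒ 0
Ȟ^2: (10−0)−10=0 plus torsion [2] ⇒ Z/2


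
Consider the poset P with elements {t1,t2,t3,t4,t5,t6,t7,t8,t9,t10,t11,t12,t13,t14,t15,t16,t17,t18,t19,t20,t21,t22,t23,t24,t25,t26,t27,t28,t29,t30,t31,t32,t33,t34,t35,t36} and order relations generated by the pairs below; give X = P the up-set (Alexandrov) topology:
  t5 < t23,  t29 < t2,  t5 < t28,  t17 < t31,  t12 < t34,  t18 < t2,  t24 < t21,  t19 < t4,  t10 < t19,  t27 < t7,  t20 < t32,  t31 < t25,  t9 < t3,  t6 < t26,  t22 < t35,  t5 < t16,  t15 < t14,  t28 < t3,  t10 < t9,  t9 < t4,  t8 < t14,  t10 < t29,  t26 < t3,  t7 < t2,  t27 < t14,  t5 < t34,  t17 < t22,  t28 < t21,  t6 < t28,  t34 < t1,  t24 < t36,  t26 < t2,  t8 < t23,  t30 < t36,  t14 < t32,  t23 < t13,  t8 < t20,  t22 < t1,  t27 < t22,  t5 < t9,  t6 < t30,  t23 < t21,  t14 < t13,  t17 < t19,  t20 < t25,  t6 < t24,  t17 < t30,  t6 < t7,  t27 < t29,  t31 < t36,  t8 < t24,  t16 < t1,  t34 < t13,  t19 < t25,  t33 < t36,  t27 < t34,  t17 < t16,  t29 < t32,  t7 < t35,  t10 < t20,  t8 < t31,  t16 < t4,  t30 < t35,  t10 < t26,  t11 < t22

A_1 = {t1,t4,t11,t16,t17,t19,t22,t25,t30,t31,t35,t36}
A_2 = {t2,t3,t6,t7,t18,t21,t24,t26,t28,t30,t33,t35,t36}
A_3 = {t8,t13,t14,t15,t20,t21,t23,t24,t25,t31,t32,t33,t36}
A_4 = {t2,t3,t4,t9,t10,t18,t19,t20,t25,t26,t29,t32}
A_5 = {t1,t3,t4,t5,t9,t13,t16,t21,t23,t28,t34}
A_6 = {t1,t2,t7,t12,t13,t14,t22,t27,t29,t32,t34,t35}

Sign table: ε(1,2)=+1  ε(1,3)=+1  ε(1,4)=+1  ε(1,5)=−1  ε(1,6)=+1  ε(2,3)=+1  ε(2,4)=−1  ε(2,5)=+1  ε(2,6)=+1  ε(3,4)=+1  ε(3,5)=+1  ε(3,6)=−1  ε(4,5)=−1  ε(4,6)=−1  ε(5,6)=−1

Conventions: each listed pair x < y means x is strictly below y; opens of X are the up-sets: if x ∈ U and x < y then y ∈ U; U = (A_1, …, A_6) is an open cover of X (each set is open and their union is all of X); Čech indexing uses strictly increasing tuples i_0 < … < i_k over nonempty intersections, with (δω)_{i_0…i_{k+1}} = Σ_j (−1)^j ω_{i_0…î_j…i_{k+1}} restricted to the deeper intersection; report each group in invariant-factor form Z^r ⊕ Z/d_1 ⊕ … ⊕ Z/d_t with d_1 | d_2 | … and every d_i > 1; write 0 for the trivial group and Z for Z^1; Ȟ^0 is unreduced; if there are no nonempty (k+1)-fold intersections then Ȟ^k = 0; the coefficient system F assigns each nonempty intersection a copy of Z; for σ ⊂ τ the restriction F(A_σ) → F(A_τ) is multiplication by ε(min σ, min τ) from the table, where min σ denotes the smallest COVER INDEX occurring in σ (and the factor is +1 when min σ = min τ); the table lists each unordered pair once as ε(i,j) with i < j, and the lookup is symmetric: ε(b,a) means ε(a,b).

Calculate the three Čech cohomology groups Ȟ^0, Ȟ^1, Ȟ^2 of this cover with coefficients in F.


nerve of the cover:
  A12={t30,t35,t36} A13={t25,t31,t36} A14={t4,t19,t25} A15={t1,t4,t16} A16={t1,t22,t35} A23={t21,t24,t33,t36} A24={t2,t3,t18,t26} A25={t3,t21,t28} A26={t2,t7,t35} A34={t20,t25,t32} A35={t13,t21,t23} A36={t13,t14,t32} A45={t3,t4,t9} A46={t2,t29,t32} A56={t1,t13,t34}
  A123={t36} A126={t35} A134={t25} A145={t4} A156={t1} A235={t21} A245={t3} A246={t2} A346={t32} A356={t13}
C dims 6,15,10; δ0: rk 6, SNF 1^5·2; δ1: rk 9, SNF 1^9
Ȟ^0 = (6 − 6) − 0 = 0, so Ȟ^0 ≅ 0
Ȟ^1 = (15 − 9) − 6 = 0 plus torsion [2], so Ȟ^1 ≅ Z/2
Ȟ^2 = (10 − 0) − 9 = 1, so Ȟ^2 ≅ Z

Ȟ^0 ≅ 0, Ȟ^1 ≅ Z/2, Ȟ^2 ≅ Z


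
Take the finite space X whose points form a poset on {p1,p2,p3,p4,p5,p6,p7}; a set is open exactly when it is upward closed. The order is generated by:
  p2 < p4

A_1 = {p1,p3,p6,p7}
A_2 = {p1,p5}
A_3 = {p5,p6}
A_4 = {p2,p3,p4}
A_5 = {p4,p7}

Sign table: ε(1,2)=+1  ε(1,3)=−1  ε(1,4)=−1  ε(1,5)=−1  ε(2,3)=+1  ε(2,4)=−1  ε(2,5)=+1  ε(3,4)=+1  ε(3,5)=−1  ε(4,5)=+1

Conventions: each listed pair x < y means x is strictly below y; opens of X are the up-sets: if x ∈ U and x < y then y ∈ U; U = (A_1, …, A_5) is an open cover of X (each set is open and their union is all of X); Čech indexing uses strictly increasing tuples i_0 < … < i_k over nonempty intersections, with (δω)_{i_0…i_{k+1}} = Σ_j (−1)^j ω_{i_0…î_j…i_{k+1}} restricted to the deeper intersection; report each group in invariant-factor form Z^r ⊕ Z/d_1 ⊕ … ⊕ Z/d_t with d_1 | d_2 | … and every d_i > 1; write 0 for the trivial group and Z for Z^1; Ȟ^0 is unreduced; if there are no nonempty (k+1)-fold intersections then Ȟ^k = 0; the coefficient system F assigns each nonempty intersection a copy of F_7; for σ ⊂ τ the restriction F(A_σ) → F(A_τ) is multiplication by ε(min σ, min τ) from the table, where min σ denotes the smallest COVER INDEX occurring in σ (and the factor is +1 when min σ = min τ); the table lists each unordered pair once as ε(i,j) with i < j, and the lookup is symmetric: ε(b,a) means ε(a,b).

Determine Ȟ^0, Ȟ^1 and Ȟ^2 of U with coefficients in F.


Ȟ^0 ≅ 0,  Ȟ^1 ≅ Z/7,  Ȟ^2 ≅ 0

intersection data:
  A12={p1} A13={p6} A14={p3} A15={p7} A23={p5} A45={p4}
C dims 5,6; δ0: rk_F7 5
Ȟ^0 = (5 − 5) − 0 = 0, so Ȟ^0 ≅ 0
Ȟ^1 = (6 − 0) − 5 = 1, so Ȟ^1 ≅ Z/7
Ȟ^2 = (0 − 0) − 0 = 0, so Ȟ^2 ≅ 0


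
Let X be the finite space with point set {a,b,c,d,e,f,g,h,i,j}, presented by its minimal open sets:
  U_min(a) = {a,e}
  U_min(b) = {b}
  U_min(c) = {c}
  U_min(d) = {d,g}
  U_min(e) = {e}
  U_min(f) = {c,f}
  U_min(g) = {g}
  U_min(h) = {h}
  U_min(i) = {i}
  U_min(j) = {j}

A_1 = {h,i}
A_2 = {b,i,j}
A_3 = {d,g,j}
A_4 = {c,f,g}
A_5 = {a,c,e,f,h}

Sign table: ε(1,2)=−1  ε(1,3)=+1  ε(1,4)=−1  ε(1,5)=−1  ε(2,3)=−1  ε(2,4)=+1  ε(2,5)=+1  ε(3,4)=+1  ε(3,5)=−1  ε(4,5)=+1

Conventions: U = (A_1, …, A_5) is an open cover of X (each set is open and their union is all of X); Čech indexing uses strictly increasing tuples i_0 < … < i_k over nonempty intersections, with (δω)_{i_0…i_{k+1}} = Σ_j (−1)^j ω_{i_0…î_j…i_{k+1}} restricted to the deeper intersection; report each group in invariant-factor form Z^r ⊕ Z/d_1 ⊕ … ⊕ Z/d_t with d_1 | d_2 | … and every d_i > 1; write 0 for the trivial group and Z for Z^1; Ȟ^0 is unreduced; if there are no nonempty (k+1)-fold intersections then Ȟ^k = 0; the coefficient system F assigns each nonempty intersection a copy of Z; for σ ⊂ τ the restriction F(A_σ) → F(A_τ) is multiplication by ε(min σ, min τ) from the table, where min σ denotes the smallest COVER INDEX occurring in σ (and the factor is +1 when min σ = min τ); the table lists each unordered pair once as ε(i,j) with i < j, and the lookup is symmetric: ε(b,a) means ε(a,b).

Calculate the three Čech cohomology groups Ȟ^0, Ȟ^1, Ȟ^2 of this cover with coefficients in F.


nerve of the cover:
  A12={i} A15={h} A23={j} A34={g} A45={c,f}
C dims 5,5; δ0: rk 5, SNF 1^4·2
Ȟ^0 = (5 − 5) − 0 = 0, so Ȟ^0 ≅ 0
Ȟ^1 = (5 − 0) − 5 = 0 plus torsion [2], so Ȟ^1 ≅ Z/2
Ȟ^2 = (0 − 0) − 0 = 0, so Ȟ^2 ≅ 0

Ȟ^0(U;F) ≅ 0,  Ȟ^1(U;F) ≅ Z/2,  Ȟ^2(U;F) ≅ 0
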